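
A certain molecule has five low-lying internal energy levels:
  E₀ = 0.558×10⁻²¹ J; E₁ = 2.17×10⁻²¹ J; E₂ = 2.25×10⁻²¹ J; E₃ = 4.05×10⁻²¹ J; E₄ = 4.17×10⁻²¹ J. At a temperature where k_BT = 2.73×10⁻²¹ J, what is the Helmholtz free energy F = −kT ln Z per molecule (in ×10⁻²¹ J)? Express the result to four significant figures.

Eᵢ/kT = 0.204396, 0.794872, 0.824176, 1.48352, 1.52747.
Z = Σ e^(−Eᵢ/kT) = e^(−0.204396) + e^(−0.794872) + e^(−0.824176) + e^(−1.48352) + e^(−1.52747) = 0.815140 + 0.451639 + 0.438596 + 0.226838 + 0.217084 = 2.14930.
F = −kT ln Z = −2.73 × ln(2.14930) = −2.73 × 0.765142 = -2.089 ×10⁻²¹ J.

-2.089 ×10⁻²¹ J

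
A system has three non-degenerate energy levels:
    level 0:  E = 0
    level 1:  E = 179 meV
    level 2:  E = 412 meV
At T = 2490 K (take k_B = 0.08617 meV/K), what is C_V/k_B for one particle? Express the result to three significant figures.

0.367

k_BT = 0.08617 × 2490 K = 214.56 meV.
Eᵢ/kT = 0, 0.83427, 1.9202.
Z = Σ e^(−Eᵢ/kT) = e^(−0) + e^(−0.83427) + e^(−1.9202) = 1.0000 + 0.43419 + 0.14658 = 1.5808.
⟨E⟩ = 87.368 meV, ⟨E²⟩ = 24540 meV².
C_V/k_B = (⟨E²⟩ − ⟨E⟩²)/(kT)² = (24540 − 7633.2)/46036 = 0.367.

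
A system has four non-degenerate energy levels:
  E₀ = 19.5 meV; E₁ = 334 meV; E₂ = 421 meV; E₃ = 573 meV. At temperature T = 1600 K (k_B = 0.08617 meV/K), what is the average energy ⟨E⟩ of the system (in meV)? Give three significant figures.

k_BT = 0.08617 × 1600 K = 137.87 meV.
Eᵢ/kT = 0.14144, 2.4226, 3.0536, 4.1561.
Z = Σ e^(−Eᵢ/kT) = e^(−0.14144) + e^(−2.4226) + e^(−3.0536) + e^(−4.1561) = 0.86811 + 0.088691 + 0.047189 + 0.015669 = 1.0197.
⟨E⟩ = Σ Eᵢ e^(−Eᵢ/kT) / Z = (19.5·0.86811 + 334·0.088691 + 421·0.047189 + 573·0.015669) / 1.0197 = 73.9 meV.

73.9 meV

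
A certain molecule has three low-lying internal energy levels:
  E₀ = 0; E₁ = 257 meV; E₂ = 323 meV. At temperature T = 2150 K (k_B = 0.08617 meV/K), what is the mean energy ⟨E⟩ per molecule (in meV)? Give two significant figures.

85 meV

k_BT = 0.08617 × 2150 K = 185.3 meV.
Eᵢ/kT = 0, 1.387, 1.743.
Z = Σ e^(−Eᵢ/kT) = e^(−0) + e^(−1.387) + e^(−1.743) = 1.000 + 0.2498 + 0.1750 = 1.425.
⟨E⟩ = Σ Eᵢ e^(−Eᵢ/kT) / Z = (0·1.000 + 257·0.2498 + 323·0.1750) / 1.425 = 85 meV.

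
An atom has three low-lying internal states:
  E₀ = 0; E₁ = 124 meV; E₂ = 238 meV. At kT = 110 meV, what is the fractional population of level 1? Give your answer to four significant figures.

0.2251

Eᵢ/kT = 0, 1.12727, 2.16364.
Z = Σ e^(−Eᵢ/kT) = e^(−0) + e^(−1.12727) + e^(−2.16364) = 1.00000 + 0.323916 + 0.114906 = 1.43882.
P₁ = e^(−E₁/kT) / Z = 0.323916/1.43882 = 0.2251.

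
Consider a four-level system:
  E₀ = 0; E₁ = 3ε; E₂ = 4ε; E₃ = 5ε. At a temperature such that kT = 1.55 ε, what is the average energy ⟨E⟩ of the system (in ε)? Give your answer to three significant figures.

0.742 ε

Eᵢ/kT = 0, 1.9355, 2.5806, 3.2258.
Z = Σ e^(−Eᵢ/kT) = e^(−0) + e^(−1.9355) + e^(−2.5806) + e^(−3.2258) = 1.0000 + 0.14435 + 0.075729 + 0.039724 = 1.2598.
⟨E⟩ = Σ Eᵢ e^(−Eᵢ/kT) / Z = (0·1.0000 + 3·0.14435 + 4·0.075729 + 5·0.039724) / 1.2598 = 0.742 ε.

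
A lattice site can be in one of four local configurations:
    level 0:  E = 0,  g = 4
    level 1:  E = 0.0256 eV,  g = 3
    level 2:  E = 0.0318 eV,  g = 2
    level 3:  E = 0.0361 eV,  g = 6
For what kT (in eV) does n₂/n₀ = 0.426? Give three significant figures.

0.199 eV

n₂/n₀ = (g₂/g₀) exp[−(E₂−E₀)/kT] = 0.426.
⇒ (E₂−E₀)/kT = ln((2/4)/0.426) = ln(1.1737) = 0.16016.
kT = 0.0318 eV / 0.16016 = 0.199 eV.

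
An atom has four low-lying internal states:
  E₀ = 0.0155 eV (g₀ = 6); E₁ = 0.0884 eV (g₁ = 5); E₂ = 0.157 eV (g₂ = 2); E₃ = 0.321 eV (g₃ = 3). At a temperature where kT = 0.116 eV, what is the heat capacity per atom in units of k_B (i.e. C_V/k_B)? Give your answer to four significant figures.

Eᵢ/kT = 0.133621, 0.762069, 1.35345, 2.76724.
Z = Σ gᵢe^(−Eᵢ/kT) = 6·e^(−0.133621) + 5·e^(−0.762069) + 2·e^(−1.35345) + 3·e^(−2.76724) = 5.24953 + 2.33350 + 0.516695 + 0.188506 = 8.28823.
⟨E⟩ = 0.0517940 eV, ⟨E²⟩ = 0.00623249 eV².
C_V/k_B = (⟨E²⟩ − ⟨E⟩²)/(kT)² = (0.00623249 − 0.00268262)/0.0134560 = 0.2638.

0.2638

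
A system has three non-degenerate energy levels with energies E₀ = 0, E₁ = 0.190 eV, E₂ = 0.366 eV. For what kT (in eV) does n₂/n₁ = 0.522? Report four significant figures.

n₂/n₁ = exp[−(E₂−E₁)/kT] = 0.522.
⇒ (E₂−E₁)/kT = ln(1/0.522) = ln(1.91571) = 0.650088.
kT = 0.176 eV / 0.650088 = 0.2707 eV.

0.2707 eV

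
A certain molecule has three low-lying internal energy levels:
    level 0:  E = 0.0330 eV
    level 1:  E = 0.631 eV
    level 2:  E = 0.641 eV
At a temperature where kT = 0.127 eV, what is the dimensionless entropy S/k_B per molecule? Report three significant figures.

0.0982

Eᵢ/kT = 0.25984, 4.9685, 5.0472.
Z = Σ e^(−Eᵢ/kT) = e^(−0.25984) + e^(−4.9685) + e^(−5.0472) = 0.77117 + 0.0069536 + 0.0064273 = 0.78455.
⟨E⟩ = Σ EᵢPᵢ = 0.043281 eV.
S/k_B = ln Z + ⟨E⟩/kT = ln(0.78455) + 0.043281/0.127 = -0.24264 + 0.34080 = 0.0982.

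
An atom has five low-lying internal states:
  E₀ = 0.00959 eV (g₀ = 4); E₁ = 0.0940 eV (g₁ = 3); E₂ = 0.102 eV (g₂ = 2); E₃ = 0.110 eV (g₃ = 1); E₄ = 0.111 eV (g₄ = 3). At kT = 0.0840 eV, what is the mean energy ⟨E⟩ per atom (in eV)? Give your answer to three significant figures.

0.0492 eV

Eᵢ/kT = 0.11417, 1.1190, 1.2143, 1.3095, 1.3214.
Z = Σ gᵢe^(−Eᵢ/kT) = 4·e^(−0.11417) + 3·e^(−1.1190) + 2·e^(−1.2143) + 1·e^(−1.3095) + 3·e^(−1.3214) = 3.5684 + 0.97982 + 0.59384 + 0.26996 + 0.80028 = 6.2123.
⟨E⟩ = Σ Eᵢ gᵢe^(−Eᵢ/kT) / Z = (0.00959·3.5684 + 0.0940·0.97982 + 0.102·0.59384 + 0.110·0.26996 + 0.111·0.80028) / 6.2123 = 0.0492 eV.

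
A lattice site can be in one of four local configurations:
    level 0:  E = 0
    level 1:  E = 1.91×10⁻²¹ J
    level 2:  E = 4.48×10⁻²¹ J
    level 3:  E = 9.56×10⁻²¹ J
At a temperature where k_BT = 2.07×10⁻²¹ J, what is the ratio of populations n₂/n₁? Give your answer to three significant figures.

0.289

n₂/n₁ = exp[−(E₂−E₁)/kT] = exp(−(2.57 ×10⁻²¹ J)/(2.07 ×10⁻²¹ J)) = exp(-1.2415) = 0.289.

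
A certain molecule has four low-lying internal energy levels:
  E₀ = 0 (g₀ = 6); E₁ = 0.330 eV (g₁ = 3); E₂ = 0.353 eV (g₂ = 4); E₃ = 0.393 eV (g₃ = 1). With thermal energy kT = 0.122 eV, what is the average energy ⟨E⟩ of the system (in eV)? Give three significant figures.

0.0248 eV

Eᵢ/kT = 0, 2.7049, 2.8934, 3.2213.
Z = Σ gᵢe^(−Eᵢ/kT) = 6·e^(−0) + 3·e^(−2.7049) + 4·e^(−2.8934) + 1·e^(−3.2213) = 6.0000 + 0.20063 + 0.22155 + 0.039903 = 6.4621.
⟨E⟩ = Σ Eᵢ gᵢe^(−Eᵢ/kT) / Z = (0·6.0000 + 0.330·0.20063 + 0.353·0.22155 + 0.393·0.039903) / 6.4621 = 0.0248 eV.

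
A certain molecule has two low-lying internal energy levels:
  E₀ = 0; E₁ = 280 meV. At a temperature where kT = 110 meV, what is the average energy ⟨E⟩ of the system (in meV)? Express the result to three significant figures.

Eᵢ/kT = 0, 2.5455.
Z = Σ e^(−Eᵢ/kT) = e^(−0) + e^(−2.5455) = 1.0000 + 0.078434 = 1.0784.
⟨E⟩ = Σ Eᵢ e^(−Eᵢ/kT) / Z = (0·1.0000 + 280·0.078434) / 1.0784 = 20.4 meV.

20.4 meV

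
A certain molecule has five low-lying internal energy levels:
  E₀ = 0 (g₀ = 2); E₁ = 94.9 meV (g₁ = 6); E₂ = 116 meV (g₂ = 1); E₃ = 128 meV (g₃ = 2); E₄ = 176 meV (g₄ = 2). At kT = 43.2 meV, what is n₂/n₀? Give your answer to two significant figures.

0.034

n₂/n₀ = (g₂/g₀) exp[−(E₂−E₀)/kT] = (1/2) × exp(−(116 meV)/(43.2 meV)) = (1/2) × exp(-2.685) = 0.034.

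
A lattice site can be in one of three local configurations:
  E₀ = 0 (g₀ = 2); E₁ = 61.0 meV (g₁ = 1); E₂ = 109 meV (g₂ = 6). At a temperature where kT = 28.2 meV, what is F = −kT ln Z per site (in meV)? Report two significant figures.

Eᵢ/kT = 0, 2.163, 3.865.
Z = Σ gᵢe^(−Eᵢ/kT) = 2·e^(−0) + 1·e^(−2.163) + 6·e^(−3.865) = 2.000 + 0.1150 + 0.1258 = 2.241.
F = −kT ln Z = −28.2 × ln(2.241) = −28.2 × 0.8069 = -23 meV.

-23 meV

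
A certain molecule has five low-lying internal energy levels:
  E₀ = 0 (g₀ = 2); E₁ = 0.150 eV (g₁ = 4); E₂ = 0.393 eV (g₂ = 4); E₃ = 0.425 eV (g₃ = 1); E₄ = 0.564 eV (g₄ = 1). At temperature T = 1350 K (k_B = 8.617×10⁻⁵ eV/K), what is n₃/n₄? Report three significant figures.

3.30

k_BT = 8.617×10⁻⁵ × 1350 K = 0.11633 eV.
n₃/n₄ = (g₃/g₄) exp[−(E₃−E₄)/kT] = (1/1) × exp(−(-0.139 eV)/(0.11633 eV)) = (1/1) × exp(1.1949) = 3.30.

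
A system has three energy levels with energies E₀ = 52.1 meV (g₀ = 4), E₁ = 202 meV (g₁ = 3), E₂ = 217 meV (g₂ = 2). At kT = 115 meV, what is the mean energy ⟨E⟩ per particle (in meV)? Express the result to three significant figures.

Eᵢ/kT = 0.45304, 1.7565, 1.8870.
Z = Σ gᵢe^(−Eᵢ/kT) = 4·e^(−0.45304) + 3·e^(−1.7565) + 2·e^(−1.8870) = 2.5428 + 0.51794 + 0.30305 = 3.3638.
⟨E⟩ = Σ Eᵢ gᵢe^(−Eᵢ/kT) / Z = (52.1·2.5428 + 202·0.51794 + 217·0.30305) / 3.3638 = 90.0 meV.

90.0 meV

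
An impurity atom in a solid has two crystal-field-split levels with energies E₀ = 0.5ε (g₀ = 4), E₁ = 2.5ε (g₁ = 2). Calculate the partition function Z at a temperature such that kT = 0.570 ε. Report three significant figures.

Z = 1.69

Eᵢ/kT = 0.87719, 4.3860.
Z = Σ gᵢe^(−Eᵢ/kT) = 4·e^(−0.87719) + 2·e^(−4.3860) = 1.6638 + 0.024901 = 1.6887.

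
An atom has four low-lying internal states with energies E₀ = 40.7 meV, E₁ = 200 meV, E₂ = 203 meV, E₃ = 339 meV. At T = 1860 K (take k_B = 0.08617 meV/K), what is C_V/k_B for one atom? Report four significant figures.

k_BT = 0.08617 × 1860 K = 160.276 meV.
Eᵢ/kT = 0.253937, 1.24785, 1.26657, 2.11510.
Z = Σ e^(−Eᵢ/kT) = e^(−0.253937) + e^(−1.24785) + e^(−1.26657) + e^(−2.11510) = 0.775741 + 0.287121 + 0.281797 + 0.120621 = 1.46528.
⟨E⟩ = 127.684 meV, ⟨E²⟩ = 26100.3 meV².
C_V/k_B = (⟨E²⟩ − ⟨E⟩²)/(kT)² = (26100.3 − 16303.2)/25688.4 = 0.3814.

0.3814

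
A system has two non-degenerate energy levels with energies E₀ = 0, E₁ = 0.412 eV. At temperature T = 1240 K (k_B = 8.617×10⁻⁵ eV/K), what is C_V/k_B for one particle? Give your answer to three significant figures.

0.302

k_BT = 8.617×10⁻⁵ × 1240 K = 0.10685 eV.
Eᵢ/kT = 0, 3.8559.
Z = Σ e^(−Eᵢ/kT) = e^(−0) + e^(−3.8559) = 1.0000 + 0.021155 = 1.0212.
⟨E⟩ = 0.0085349 eV, ⟨E²⟩ = 0.0035164 eV².
C_V/k_B = (⟨E²⟩ − ⟨E⟩²)/(kT)² = (0.0035164 − 0.000072845)/0.011417 = 0.302.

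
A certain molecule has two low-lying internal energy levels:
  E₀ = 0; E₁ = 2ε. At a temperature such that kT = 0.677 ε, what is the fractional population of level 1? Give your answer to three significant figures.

0.0495

Eᵢ/kT = 0, 2.9542.
Z = Σ e^(−Eᵢ/kT) = e^(−0) + e^(−2.9542) = 1.0000 + 0.052120 = 1.0521.
P₁ = e^(−E₁/kT) / Z = 0.052120/1.0521 = 0.0495.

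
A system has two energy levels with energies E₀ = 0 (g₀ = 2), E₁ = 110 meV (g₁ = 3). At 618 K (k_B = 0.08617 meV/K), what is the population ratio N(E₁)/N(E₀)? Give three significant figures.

0.190

k_BT = 0.08617 × 618 K = 53.253 meV.
n₁/n₀ = (g₁/g₀) exp[−(E₁−E₀)/kT] = (3/2) × exp(−(110 meV)/(53.253 meV)) = (3/2) × exp(-2.0656) = 0.190.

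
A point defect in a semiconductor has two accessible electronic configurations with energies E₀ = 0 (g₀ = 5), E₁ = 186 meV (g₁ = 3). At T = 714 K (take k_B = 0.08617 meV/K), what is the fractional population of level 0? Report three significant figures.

k_BT = 0.08617 × 714 K = 61.525 meV.
Eᵢ/kT = 0, 3.0232.
Z = Σ gᵢe^(−Eᵢ/kT) = 5·e^(−0) + 3·e^(−3.0232) = 5.0000 + 0.14594 = 5.1459.
P₀ = g₀ e^(−E₀/kT) / Z = 5.0000/5.1459 = 0.972.

0.972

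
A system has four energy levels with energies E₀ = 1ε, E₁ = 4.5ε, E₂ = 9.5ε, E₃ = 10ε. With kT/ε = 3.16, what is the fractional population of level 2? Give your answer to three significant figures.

0.0466

Eᵢ/kT = 0.31646, 1.4241, 3.0063, 3.1646.
Z = Σ e^(−Eᵢ/kT) = e^(−0.31646) + e^(−1.4241) + e^(−3.0063) + e^(−3.1646) = 0.72872 + 0.24073 + 0.049474 + 0.042231 = 1.0612.
P₂ = e^(−E₂/kT) / Z = 0.049474/1.0612 = 0.0466.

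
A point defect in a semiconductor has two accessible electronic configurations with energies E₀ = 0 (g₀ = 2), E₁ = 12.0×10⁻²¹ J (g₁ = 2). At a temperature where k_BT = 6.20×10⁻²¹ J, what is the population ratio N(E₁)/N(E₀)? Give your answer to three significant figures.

n₁/n₀ = (g₁/g₀) exp[−(E₁−E₀)/kT] = (2/2) × exp(−(12.0 ×10⁻²¹ J)/(6.20 ×10⁻²¹ J)) = (2/2) × exp(-1.9355) = 0.144.

0.144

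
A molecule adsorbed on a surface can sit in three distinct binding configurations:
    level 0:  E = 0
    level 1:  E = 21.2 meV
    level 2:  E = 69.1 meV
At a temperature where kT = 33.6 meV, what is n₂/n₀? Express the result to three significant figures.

n₂/n₀ = exp[−(E₂−E₀)/kT] = exp(−(69.1 meV)/(33.6 meV)) = exp(-2.0565) = 0.128.

0.128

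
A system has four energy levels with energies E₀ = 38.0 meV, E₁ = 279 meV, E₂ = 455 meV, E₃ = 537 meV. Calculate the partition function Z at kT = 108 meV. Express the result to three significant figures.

Z = 0.801

Eᵢ/kT = 0.35185, 2.5833, 4.2130, 4.9722.
Z = Σ e^(−Eᵢ/kT) = e^(−0.35185) + e^(−2.5833) + e^(−4.2130) + e^(−4.9722) = 0.70339 + 0.075524 + 0.014802 + 0.0069279 = 0.80064.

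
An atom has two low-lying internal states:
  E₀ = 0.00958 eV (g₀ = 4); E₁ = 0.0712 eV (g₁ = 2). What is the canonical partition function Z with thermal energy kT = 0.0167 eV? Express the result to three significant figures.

Z = 2.28

Eᵢ/kT = 0.57365, 4.2635.
Z = Σ gᵢe^(−Eᵢ/kT) = 4·e^(−0.57365) + 2·e^(−4.2635) = 2.2539 + 0.028146 = 2.2820.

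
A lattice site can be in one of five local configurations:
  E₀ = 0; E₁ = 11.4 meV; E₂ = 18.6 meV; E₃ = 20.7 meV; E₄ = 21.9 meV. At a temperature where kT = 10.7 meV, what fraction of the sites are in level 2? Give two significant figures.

0.098

Eᵢ/kT = 0, 1.065, 1.738, 1.935, 2.047.
Z = Σ e^(−Eᵢ/kT) = e^(−0) + e^(−1.065) + e^(−1.738) + e^(−1.935) + e^(−2.047) = 1.000 + 0.3447 + 0.1759 + 0.1444 + 0.1291 = 1.794.
P₂ = e^(−E₂/kT) / Z = 0.1759/1.794 = 0.098.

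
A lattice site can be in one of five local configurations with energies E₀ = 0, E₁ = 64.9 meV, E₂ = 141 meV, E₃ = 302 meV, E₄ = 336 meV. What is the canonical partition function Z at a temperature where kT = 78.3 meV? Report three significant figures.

Z = 1.64

Eᵢ/kT = 0, 0.82886, 1.8008, 3.8570, 4.2912.
Z = Σ e^(−Eᵢ/kT) = e^(−0) + e^(−0.82886) + e^(−1.8008) + e^(−3.8570) + e^(−4.2912) = 1.0000 + 0.43655 + 0.16517 + 0.021131 + 0.013688 = 1.6365.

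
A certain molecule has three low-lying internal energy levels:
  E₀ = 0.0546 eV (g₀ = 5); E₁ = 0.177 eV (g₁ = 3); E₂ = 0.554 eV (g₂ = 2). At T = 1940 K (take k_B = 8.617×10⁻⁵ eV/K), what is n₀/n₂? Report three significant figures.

49.6

k_BT = 8.617×10⁻⁵ × 1940 K = 0.16717 eV.
n₀/n₂ = (g₀/g₂) exp[−(E₀−E₂)/kT] = (5/2) × exp(−(-0.4994 eV)/(0.16717 eV)) = (5/2) × exp(2.9874) = 49.6.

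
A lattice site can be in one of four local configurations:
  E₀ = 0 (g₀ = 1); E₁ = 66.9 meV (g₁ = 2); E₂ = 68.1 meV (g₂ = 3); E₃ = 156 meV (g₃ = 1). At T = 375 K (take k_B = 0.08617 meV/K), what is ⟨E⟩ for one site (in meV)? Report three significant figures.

k_BT = 0.08617 × 375 K = 32.314 meV.
Eᵢ/kT = 0, 2.0703, 2.1074, 4.8276.
Z = Σ gᵢe^(−Eᵢ/kT) = 1·e^(−0) + 2·e^(−2.0703) + 3·e^(−2.1074) + 1·e^(−4.8276) = 1.0000 + 0.25230 + 0.36466 + 0.0080057 = 1.6250.
⟨E⟩ = Σ Eᵢ gᵢe^(−Eᵢ/kT) / Z = (0·1.0000 + 66.9·0.25230 + 68.1·0.36466 + 156·0.0080057) / 1.6250 = 26.4 meV.

26.4 meV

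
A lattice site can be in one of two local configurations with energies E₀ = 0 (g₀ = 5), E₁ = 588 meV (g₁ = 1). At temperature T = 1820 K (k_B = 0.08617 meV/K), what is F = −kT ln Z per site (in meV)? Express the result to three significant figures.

-253 meV

k_BT = 0.08617 × 1820 K = 156.83 meV.
Eᵢ/kT = 0, 3.7493.
Z = Σ gᵢe^(−Eᵢ/kT) = 5·e^(−0) + 1·e^(−3.7493) = 5.0000 + 0.023534 = 5.0235.
F = −kT ln Z = −156.83 × ln(5.0235) = −156.83 × 1.6141 = -253 meV.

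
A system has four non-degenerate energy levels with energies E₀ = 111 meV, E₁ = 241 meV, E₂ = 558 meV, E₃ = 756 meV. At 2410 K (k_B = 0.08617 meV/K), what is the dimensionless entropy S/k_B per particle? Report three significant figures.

0.955

k_BT = 0.08617 × 2410 K = 207.67 meV.
Eᵢ/kT = 0.53450, 1.1605, 2.6870, 3.6404.
Z = Σ e^(−Eᵢ/kT) = e^(−0.53450) + e^(−1.1605) + e^(−2.6870) + e^(−3.6404) = 0.58596 + 0.31333 + 0.068085 + 0.026242 = 0.99362.
⟨E⟩ = Σ EᵢPᵢ = 199.66 meV.
S/k_B = ln Z + ⟨E⟩/kT = ln(0.99362) + 199.66/207.67 = -0.0064004 + 0.96143 = 0.955.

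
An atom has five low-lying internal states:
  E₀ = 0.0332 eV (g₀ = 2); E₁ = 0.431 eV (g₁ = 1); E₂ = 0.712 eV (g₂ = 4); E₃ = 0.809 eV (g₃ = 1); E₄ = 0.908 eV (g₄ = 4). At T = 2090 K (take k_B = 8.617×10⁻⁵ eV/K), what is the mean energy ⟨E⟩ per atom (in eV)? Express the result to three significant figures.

k_BT = 8.617×10⁻⁵ × 2090 K = 0.18010 eV.
Eᵢ/kT = 0.18434, 2.3931, 3.9534, 4.4919, 5.0416.
Z = Σ gᵢe^(−Eᵢ/kT) = 2·e^(−0.18434) + 1·e^(−2.3931) + 4·e^(−3.9534) + 1·e^(−4.4919) + 4·e^(−5.0416) = 1.6633 + 0.091346 + 0.076757 + 0.011199 + 0.025854 = 1.8685.
⟨E⟩ = Σ Eᵢ gᵢe^(−Eᵢ/kT) / Z = (0.0332·1.6633 + 0.431·0.091346 + 0.712·0.076757 + 0.809·0.011199 + 0.908·0.025854) / 1.8685 = 0.0973 eV.

0.0973 eV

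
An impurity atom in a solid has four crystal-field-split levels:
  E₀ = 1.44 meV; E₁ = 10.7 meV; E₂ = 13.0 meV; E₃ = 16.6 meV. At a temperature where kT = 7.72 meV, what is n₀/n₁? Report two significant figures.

n₀/n₁ = exp[−(E₀−E₁)/kT] = exp(−(-9.26 meV)/(7.72 meV)) = exp(1.199) = 3.3.

3.3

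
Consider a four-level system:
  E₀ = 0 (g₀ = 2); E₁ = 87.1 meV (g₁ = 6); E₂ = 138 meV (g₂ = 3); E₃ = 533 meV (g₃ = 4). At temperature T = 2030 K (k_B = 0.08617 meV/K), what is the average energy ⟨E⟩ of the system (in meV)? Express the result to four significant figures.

84.31 meV

k_BT = 0.08617 × 2030 K = 174.925 meV.
Eᵢ/kT = 0, 0.497928, 0.788910, 3.04702.
Z = Σ gᵢe^(−Eᵢ/kT) = 2·e^(−0) + 6·e^(−0.497928) + 3·e^(−0.788910) + 4·e^(−3.04702) = 2.00000 + 3.64673 + 1.36302 + 0.190001 = 7.19975.
⟨E⟩ = Σ Eᵢ gᵢe^(−Eᵢ/kT) / Z = (0·2.00000 + 87.1·3.64673 + 138·1.36302 + 533·0.190001) / 7.19975 = 84.31 meV.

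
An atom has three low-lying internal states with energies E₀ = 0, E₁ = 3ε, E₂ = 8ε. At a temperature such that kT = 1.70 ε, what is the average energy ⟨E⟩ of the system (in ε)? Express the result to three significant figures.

Eᵢ/kT = 0, 1.7647, 4.7059.
Z = Σ e^(−Eᵢ/kT) = e^(−0) + e^(−1.7647) + e^(−4.7059) = 1.0000 + 0.17124 + 0.0090418 = 1.1803.
⟨E⟩ = Σ Eᵢ e^(−Eᵢ/kT) / Z = (0·1.0000 + 3·0.17124 + 8·0.0090418) / 1.1803 = 0.497 ε.

0.497 ε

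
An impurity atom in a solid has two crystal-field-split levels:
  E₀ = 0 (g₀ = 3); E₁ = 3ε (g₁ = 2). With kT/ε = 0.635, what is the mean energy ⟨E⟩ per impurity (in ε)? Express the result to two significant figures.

0.018 ε

Eᵢ/kT = 0, 4.724.
Z = Σ gᵢe^(−Eᵢ/kT) = 3·e^(−0) + 2·e^(−4.724) = 3.000 + 0.01776 = 3.018.
⟨E⟩ = Σ Eᵢ gᵢe^(−Eᵢ/kT) / Z = (0·3.000 + 3·0.01776) / 3.018 = 0.018 ε.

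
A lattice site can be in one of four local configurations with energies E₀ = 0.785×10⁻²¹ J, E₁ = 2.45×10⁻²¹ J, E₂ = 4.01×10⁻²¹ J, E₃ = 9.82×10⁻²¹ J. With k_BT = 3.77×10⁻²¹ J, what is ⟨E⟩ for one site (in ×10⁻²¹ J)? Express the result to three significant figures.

Eᵢ/kT = 0.20822, 0.64987, 1.0637, 2.6048.
Z = Σ e^(−Eᵢ/kT) = e^(−0.20822) + e^(−0.64987) + e^(−1.0637) + e^(−2.6048) = 0.81203 + 0.52211 + 0.34518 + 0.073918 = 1.7532.
⟨E⟩ = Σ Eᵢ e^(−Eᵢ/kT) / Z = (0.785·0.81203 + 2.45·0.52211 + 4.01·0.34518 + 9.82·0.073918) / 1.7532 = 2.30 ×10⁻²¹ J.

2.30 ×10⁻²¹ J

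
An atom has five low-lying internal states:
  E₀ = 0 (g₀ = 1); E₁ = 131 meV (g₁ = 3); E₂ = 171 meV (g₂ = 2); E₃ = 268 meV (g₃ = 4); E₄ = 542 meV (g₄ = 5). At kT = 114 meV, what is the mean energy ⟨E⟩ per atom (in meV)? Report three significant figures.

Eᵢ/kT = 0, 1.1491, 1.5000, 2.3509, 4.7544.
Z = Σ gᵢe^(−Eᵢ/kT) = 1·e^(−0) + 3·e^(−1.1491) + 2·e^(−1.5000) + 4·e^(−2.3509) + 5·e^(−4.7544) = 1.0000 + 0.95077 + 0.44626 + 0.38113 + 0.043069 = 2.8212.
⟨E⟩ = Σ Eᵢ gᵢe^(−Eᵢ/kT) / Z = (0·1.0000 + 131·0.95077 + 171·0.44626 + 268·0.38113 + 542·0.043069) / 2.8212 = 116 meV.

116 meV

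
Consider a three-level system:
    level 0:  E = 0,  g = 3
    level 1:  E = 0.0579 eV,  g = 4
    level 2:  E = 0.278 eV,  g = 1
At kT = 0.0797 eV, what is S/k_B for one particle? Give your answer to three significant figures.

1.91

Eᵢ/kT = 0, 0.72647, 3.4881.
Z = Σ gᵢe^(−Eᵢ/kT) = 3·e^(−0) + 4·e^(−0.72647) + 1·e^(−3.4881) = 3.0000 + 1.9345 + 0.030559 = 4.9651.
⟨E⟩ = Σ EᵢPᵢ = 0.024270 eV.
S/k_B = ln Z + ⟨E⟩/kT = ln(4.9651) + 0.024270/0.0797 = 1.6024 + 0.30452 = 1.91.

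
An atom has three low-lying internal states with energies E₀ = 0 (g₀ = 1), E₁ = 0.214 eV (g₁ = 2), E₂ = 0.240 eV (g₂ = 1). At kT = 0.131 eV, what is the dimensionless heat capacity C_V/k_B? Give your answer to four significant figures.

0.6579

Eᵢ/kT = 0, 1.63359, 1.83206.
Z = Σ gᵢe^(−Eᵢ/kT) = 1·e^(−0) + 2·e^(−1.63359) + 1·e^(−1.83206) = 1.00000 + 0.390455 + 0.160083 = 1.55054.
⟨E⟩ = 0.0786676 eV, ⟨E²⟩ = 0.0174791 eV².
C_V/k_B = (⟨E²⟩ − ⟨E⟩²)/(kT)² = (0.0174791 − 0.00618859)/0.0171610 = 0.6579.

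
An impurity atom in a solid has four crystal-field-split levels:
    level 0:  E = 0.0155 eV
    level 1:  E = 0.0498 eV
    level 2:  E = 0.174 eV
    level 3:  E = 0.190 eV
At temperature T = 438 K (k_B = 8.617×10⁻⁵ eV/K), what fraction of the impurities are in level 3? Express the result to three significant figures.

k_BT = 8.617×10⁻⁵ × 438 K = 0.037742 eV.
Eᵢ/kT = 0.41068, 1.3195, 4.6102, 5.0342.
Z = Σ e^(−Eᵢ/kT) = e^(−0.41068) + e^(−1.3195) + e^(−4.6102) + e^(−5.0342) = 0.66320 + 0.26727 + 0.0099498 + 0.0065114 = 0.94693.
P₃ = e^(−E₃/kT) / Z = 0.0065114/0.94693 = 0.00688.

0.00688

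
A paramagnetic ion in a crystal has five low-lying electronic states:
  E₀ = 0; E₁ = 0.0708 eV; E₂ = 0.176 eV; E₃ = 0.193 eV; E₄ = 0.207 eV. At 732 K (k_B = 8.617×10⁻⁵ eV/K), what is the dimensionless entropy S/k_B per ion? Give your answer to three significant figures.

k_BT = 8.617×10⁻⁵ × 732 K = 0.063076 eV.
Eᵢ/kT = 0, 1.1225, 2.7903, 3.0598, 3.2818.
Z = Σ e^(−Eᵢ/kT) = e^(−0) + e^(−1.1225) + e^(−2.7903) + e^(−3.0598) + e^(−3.2818) = 1.0000 + 0.32547 + 0.061403 + 0.046897 + 0.037561 = 1.4713.
⟨E⟩ = Σ EᵢPᵢ = 0.034443 eV.
S/k_B = ln Z + ⟨E⟩/kT = ln(1.4713) + 0.034443/0.063076 = 0.38615 + 0.54606 = 0.932.

0.932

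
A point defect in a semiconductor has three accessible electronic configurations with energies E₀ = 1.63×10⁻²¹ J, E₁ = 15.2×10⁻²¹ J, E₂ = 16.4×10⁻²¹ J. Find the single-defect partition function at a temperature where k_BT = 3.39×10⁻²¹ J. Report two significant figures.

Eᵢ/kT = 0.4808, 4.484, 4.838.
Z = Σ e^(−Eᵢ/kT) = e^(−0.4808) + e^(−4.484) + e^(−4.838) = 0.6183 + 0.01129 + 0.007923 = 0.6375.

Z = 0.64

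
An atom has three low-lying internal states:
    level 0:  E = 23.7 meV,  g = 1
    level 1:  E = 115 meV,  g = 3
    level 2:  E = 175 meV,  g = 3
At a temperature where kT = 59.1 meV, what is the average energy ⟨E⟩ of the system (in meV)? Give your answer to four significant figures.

73.66 meV

Eᵢ/kT = 0.401015, 1.94585, 2.96108.
Z = Σ gᵢe^(−Eᵢ/kT) = 1·e^(−0.401015) + 3·e^(−1.94585) + 3·e^(−2.96108) = 0.669640 + 0.428597 + 0.155289 = 1.25353.
⟨E⟩ = Σ Eᵢ gᵢe^(−Eᵢ/kT) / Z = (23.7·0.669640 + 115·0.428597 + 175·0.155289) / 1.25353 = 73.66 meV.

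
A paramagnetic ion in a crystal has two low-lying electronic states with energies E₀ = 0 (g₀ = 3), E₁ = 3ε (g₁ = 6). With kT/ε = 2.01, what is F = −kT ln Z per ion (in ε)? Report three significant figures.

-2.95 ε

Eᵢ/kT = 0, 1.4925.
Z = Σ gᵢe^(−Eᵢ/kT) = 3·e^(−0) + 6·e^(−1.4925) = 3.0000 + 1.3489 = 4.3489.
F = −kT ln Z = −2.01 × ln(4.3489) = −2.01 × 1.4699 = -2.95 ε.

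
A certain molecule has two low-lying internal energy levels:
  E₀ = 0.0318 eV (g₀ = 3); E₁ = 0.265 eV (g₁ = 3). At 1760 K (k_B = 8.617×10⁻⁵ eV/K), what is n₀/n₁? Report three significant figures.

4.65

k_BT = 8.617×10⁻⁵ × 1760 K = 0.15166 eV.
n₀/n₁ = (g₀/g₁) exp[−(E₀−E₁)/kT] = (3/3) × exp(−(-0.2332 eV)/(0.15166 eV)) = (3/3) × exp(1.5377) = 4.65.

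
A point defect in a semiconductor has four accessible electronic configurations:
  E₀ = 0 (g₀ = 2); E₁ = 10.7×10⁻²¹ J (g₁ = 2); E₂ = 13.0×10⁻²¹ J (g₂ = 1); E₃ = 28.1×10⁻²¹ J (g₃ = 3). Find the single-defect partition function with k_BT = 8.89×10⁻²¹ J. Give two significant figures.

Z = 3.0

Eᵢ/kT = 0, 1.204, 1.462, 3.161.
Z = Σ gᵢe^(−Eᵢ/kT) = 2·e^(−0) + 2·e^(−1.204) + 1·e^(−1.462) + 3·e^(−3.161) = 2.000 + 0.6000 + 0.2318 + 0.1272 = 2.959.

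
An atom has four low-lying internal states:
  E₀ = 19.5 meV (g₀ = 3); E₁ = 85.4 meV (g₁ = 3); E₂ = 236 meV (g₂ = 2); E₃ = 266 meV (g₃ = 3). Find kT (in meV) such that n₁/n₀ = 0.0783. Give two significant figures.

n₁/n₀ = (g₁/g₀) exp[−(E₁−E₀)/kT] = 0.0783.
⇒ (E₁−E₀)/kT = ln((3/3)/0.0783) = ln(12.77) = 2.547.
kT = 65.9 meV / 2.547 = 26 meV.

26 meV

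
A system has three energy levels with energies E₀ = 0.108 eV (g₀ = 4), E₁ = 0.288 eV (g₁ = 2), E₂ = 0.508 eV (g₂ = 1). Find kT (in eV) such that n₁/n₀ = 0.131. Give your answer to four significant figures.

0.1344 eV

n₁/n₀ = (g₁/g₀) exp[−(E₁−E₀)/kT] = 0.131.
⇒ (E₁−E₀)/kT = ln((2/4)/0.131) = ln(3.81679) = 1.33941.
kT = 0.180 eV / 1.33941 = 0.1344 eV.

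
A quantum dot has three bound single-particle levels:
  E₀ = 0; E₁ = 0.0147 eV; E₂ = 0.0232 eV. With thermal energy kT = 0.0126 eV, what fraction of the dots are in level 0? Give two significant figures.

Eᵢ/kT = 0, 1.167, 1.841.
Z = Σ e^(−Eᵢ/kT) = e^(−0) + e^(−1.167) + e^(−1.841) = 1.000 + 0.3113 + 0.1587 = 1.470.
P₀ = e^(−E₀/kT) / Z = 1.000/1.470 = 0.68.

0.68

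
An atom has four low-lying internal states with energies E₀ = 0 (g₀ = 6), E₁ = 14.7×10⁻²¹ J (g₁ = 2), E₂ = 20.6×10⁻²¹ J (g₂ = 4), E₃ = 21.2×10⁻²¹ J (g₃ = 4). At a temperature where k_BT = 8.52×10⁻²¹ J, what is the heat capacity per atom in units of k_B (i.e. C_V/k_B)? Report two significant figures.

Eᵢ/kT = 0, 1.725, 2.418, 2.488.
Z = Σ gᵢe^(−Eᵢ/kT) = 6·e^(−0) + 2·e^(−1.725) + 4·e^(−2.418) + 4·e^(−2.488) = 6.000 + 0.3563 + 0.3564 + 0.3323 = 7.045.
⟨E⟩ = 2.786, ⟨E²⟩ = 53.60.
C_V/k_B = (⟨E²⟩ − ⟨E⟩²)/(kT)² = (53.60 − 7.762)/72.59 = 0.63.

0.63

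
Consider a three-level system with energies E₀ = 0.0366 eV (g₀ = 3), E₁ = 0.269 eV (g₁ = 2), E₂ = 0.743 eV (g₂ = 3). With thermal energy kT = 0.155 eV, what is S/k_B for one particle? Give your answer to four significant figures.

Eᵢ/kT = 0.236129, 1.73548, 4.79355.
Z = Σ gᵢe^(−Eᵢ/kT) = 3·e^(−0.236129) + 2·e^(−1.73548) + 3·e^(−4.79355) = 2.36904 + 0.352631 + 0.0248490 = 2.74652.
⟨E⟩ = Σ EᵢPᵢ = 0.0728294 eV.
S/k_B = ln Z + ⟨E⟩/kT = ln(2.74652) + 0.0728294/0.155 = 1.01033 + 0.469867 = 1.480.

1.480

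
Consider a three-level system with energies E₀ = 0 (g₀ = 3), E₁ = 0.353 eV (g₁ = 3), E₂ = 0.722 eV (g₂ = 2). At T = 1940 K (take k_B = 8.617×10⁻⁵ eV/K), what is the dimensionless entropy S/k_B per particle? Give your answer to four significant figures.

1.481

k_BT = 8.617×10⁻⁵ × 1940 K = 0.167170 eV.
Eᵢ/kT = 0, 2.11162, 4.31896.
Z = Σ gᵢe^(−Eᵢ/kT) = 3·e^(−0) + 3·e^(−2.11162) + 2·e^(−4.31896) = 3.00000 + 0.363125 + 0.0266274 = 3.38975.
⟨E⟩ = Σ EᵢPᵢ = 0.0434864 eV.
S/k_B = ln Z + ⟨E⟩/kT = ln(3.38975) + 0.0434864/0.167170 = 1.22076 + 0.260133 = 1.481.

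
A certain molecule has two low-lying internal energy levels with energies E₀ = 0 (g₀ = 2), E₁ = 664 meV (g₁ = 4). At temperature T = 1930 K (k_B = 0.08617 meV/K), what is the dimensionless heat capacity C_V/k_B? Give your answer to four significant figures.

k_BT = 0.08617 × 1930 K = 166.308 meV.
Eᵢ/kT = 0, 3.99259.
Z = Σ gᵢe^(−Eᵢ/kT) = 2·e^(−0) + 4·e^(−3.99259) = 2.00000 + 0.0738074 = 2.07381.
⟨E⟩ = 23.6319 meV, ⟨E²⟩ = 15691.6 meV².
C_V/k_B = (⟨E²⟩ − ⟨E⟩²)/(kT)² = (15691.6 − 558.467)/27658.4 = 0.5471.

0.5471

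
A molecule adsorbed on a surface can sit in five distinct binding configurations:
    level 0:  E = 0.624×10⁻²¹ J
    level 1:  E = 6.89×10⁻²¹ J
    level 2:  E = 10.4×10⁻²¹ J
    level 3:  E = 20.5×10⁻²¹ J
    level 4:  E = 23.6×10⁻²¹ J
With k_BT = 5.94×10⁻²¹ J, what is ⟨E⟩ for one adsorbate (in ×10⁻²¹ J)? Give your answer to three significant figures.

Eᵢ/kT = 0.10505, 1.1599, 1.7508, 3.4512, 3.9731.
Z = Σ e^(−Eᵢ/kT) = e^(−0.10505) + e^(−1.1599) + e^(−1.7508) + e^(−3.4512) + e^(−3.9731) = 0.90028 + 0.31352 + 0.17363 + 0.031708 + 0.018815 = 1.4380.
⟨E⟩ = Σ Eᵢ e^(−Eᵢ/kT) / Z = (0.624·0.90028 + 6.89·0.31352 + 10.4·0.17363 + 20.5·0.031708 + 23.6·0.018815) / 1.4380 = 3.91 ×10⁻²¹ J.

3.91 ×10⁻²¹ J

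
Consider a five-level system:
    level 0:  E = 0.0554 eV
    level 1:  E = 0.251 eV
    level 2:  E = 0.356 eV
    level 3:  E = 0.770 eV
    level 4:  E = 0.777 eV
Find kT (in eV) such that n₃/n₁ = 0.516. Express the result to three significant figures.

0.784 eV

n₃/n₁ = exp[−(E₃−E₁)/kT] = 0.516.
⇒ (E₃−E₁)/kT = ln(1/0.516) = ln(1.9380) = 0.66166.
kT = 0.519 eV / 0.66166 = 0.784 eV.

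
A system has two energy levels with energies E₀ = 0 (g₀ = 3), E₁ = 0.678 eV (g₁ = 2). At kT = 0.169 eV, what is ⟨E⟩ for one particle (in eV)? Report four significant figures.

Eᵢ/kT = 0, 4.01183.
Z = Σ gᵢe^(−Eᵢ/kT) = 3·e^(−0) + 2·e^(−4.01183) = 3.00000 + 0.0362005 = 3.03620.
⟨E⟩ = Σ Eᵢ gᵢe^(−Eᵢ/kT) / Z = (0·3.00000 + 0.678·0.0362005) / 3.03620 = 0.008084 eV.

0.008084 eV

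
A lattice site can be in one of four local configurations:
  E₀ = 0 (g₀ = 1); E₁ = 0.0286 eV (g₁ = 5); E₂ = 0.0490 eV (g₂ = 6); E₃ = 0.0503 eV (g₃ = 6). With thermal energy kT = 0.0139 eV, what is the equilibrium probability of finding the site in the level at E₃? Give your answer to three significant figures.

Eᵢ/kT = 0, 2.0576, 3.5252, 3.6187.
Z = Σ gᵢe^(−Eᵢ/kT) = 1·e^(−0) + 5·e^(−2.0576) + 6·e^(−3.5252) + 6·e^(−3.6187) = 1.0000 + 0.63880 + 0.17668 + 0.16091 = 1.9764.
P₃ = g₃ e^(−E₃/kT) / Z = 0.16091/1.9764 = 0.0814.

0.0814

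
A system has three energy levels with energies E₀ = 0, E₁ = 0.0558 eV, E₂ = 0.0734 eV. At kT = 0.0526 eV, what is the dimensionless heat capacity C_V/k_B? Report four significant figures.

Eᵢ/kT = 0, 1.06084, 1.39544.
Z = Σ e^(−Eᵢ/kT) = e^(−0) + e^(−1.06084) + e^(−1.39544) = 1.00000 + 0.346165 + 0.247724 = 1.59389.
⟨E⟩ = 0.0235267 eV, ⟨E²⟩ = 0.00151357 eV².
C_V/k_B = (⟨E²⟩ − ⟨E⟩²)/(kT)² = (0.00151357 − 0.000553506)/0.00276676 = 0.3470.

0.3470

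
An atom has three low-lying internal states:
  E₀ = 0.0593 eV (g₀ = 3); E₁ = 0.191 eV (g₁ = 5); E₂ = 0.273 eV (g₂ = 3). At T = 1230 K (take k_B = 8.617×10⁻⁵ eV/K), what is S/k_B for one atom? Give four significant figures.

2.114

k_BT = 8.617×10⁻⁵ × 1230 K = 0.105989 eV.
Eᵢ/kT = 0.559492, 1.80207, 2.57574.
Z = Σ gᵢe^(−Eᵢ/kT) = 3·e^(−0.559492) + 5·e^(−1.80207) + 3·e^(−2.57574) = 1.71450 + 0.824785 + 0.228292 = 2.76758.
⟨E⟩ = Σ EᵢPᵢ = 0.116176 eV.
S/k_B = ln Z + ⟨E⟩/kT = ln(2.76758) + 0.116176/0.105989 = 1.01797 + 1.09611 = 2.114.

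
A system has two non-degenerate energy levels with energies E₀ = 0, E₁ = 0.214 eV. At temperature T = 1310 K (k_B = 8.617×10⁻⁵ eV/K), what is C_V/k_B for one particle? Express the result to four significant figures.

0.4080

k_BT = 8.617×10⁻⁵ × 1310 K = 0.112883 eV.
Eᵢ/kT = 0, 1.89577.
Z = Σ e^(−Eᵢ/kT) = e^(−0) + e^(−1.89577) = 1.00000 + 0.150203 = 1.15020.
⟨E⟩ = 0.0279460 eV, ⟨E²⟩ = 0.00598044 eV².
C_V/k_B = (⟨E²⟩ − ⟨E⟩²)/(kT)² = (0.00598044 − 0.000780979)/0.0127426 = 0.4080.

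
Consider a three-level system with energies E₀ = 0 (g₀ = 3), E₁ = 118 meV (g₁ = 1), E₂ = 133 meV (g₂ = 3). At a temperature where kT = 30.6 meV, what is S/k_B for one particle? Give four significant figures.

1.200

Eᵢ/kT = 0, 3.85621, 4.34641.
Z = Σ gᵢe^(−Eᵢ/kT) = 3·e^(−0) + 1·e^(−3.85621) + 3·e^(−4.34641) = 3.00000 + 0.0211480 + 0.0388597 = 3.06001.
⟨E⟩ = Σ EᵢPᵢ = 2.50450 meV.
S/k_B = ln Z + ⟨E⟩/kT = ln(3.06001) + 2.50450/30.6 = 1.11842 + 0.0818464 = 1.200.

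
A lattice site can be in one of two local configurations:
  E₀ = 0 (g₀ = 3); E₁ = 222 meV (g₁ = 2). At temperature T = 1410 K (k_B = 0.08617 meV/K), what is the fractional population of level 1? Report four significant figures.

k_BT = 0.08617 × 1410 K = 121.500 meV.
Eᵢ/kT = 0, 1.82716.
Z = Σ gᵢe^(−Eᵢ/kT) = 3·e^(−0) + 2·e^(−1.82716) = 3.00000 + 0.321740 = 3.32174.
P₁ = g₁ e^(−E₁/kT) / Z = 0.321740/3.32174 = 0.09686.

0.09686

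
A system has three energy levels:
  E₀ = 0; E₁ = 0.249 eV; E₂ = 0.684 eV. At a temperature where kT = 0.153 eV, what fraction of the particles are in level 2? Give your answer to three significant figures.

Eᵢ/kT = 0, 1.6275, 4.4706.
Z = Σ e^(−Eᵢ/kT) = e^(−0) + e^(−1.6275) + e^(−4.4706) = 1.0000 + 0.19642 + 0.011440 = 1.2079.
P₂ = e^(−E₂/kT) / Z = 0.011440/1.2079 = 0.00947.

0.00947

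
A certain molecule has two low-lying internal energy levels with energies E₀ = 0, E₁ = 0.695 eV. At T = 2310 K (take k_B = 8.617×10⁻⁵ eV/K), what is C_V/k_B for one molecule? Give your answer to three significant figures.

0.350

k_BT = 8.617×10⁻⁵ × 2310 K = 0.19905 eV.
Eᵢ/kT = 0, 3.4916.
Z = Σ e^(−Eᵢ/kT) = e^(−0) + e^(−3.4916) = 1.0000 + 0.030452 = 1.0305.
⟨E⟩ = 0.020538 eV, ⟨E²⟩ = 0.014274 eV².
C_V/k_B = (⟨E²⟩ − ⟨E⟩²)/(kT)² = (0.014274 − 0.00042181)/0.039621 = 0.350.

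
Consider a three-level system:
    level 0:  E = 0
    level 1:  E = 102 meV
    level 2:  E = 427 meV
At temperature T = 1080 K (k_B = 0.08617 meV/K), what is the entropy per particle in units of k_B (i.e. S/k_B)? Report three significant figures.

0.603

k_BT = 0.08617 × 1080 K = 93.064 meV.
Eᵢ/kT = 0, 1.0960, 4.5882.
Z = Σ e^(−Eᵢ/kT) = e^(−0) + e^(−1.0960) + e^(−4.5882) = 1.0000 + 0.33421 + 0.010171 = 1.3444.
⟨E⟩ = Σ EᵢPᵢ = 28.587 meV.
S/k_B = ln Z + ⟨E⟩/kT = ln(1.3444) + 28.587/93.064 = 0.29595 + 0.30718 = 0.603.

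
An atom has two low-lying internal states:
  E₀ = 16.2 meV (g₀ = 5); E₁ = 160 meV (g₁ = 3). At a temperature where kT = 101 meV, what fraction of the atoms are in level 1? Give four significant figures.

0.1262

Eᵢ/kT = 0.160396, 1.58416.
Z = Σ gᵢe^(−Eᵢ/kT) = 5·e^(−0.160396) + 3·e^(−1.58416) = 4.25903 + 0.615360 = 4.87439.
P₁ = g₁ e^(−E₁/kT) / Z = 0.615360/4.87439 = 0.1262.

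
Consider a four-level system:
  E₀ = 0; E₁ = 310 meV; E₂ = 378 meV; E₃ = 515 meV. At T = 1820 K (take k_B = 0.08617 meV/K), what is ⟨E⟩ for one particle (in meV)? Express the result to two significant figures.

k_BT = 0.08617 × 1820 K = 156.8 meV.
Eᵢ/kT = 0, 1.977, 2.411, 3.284.
Z = Σ e^(−Eᵢ/kT) = e^(−0) + e^(−1.977) + e^(−2.411) + e^(−3.284) = 1.000 + 0.1385 + 0.08973 + 0.03748 = 1.266.
⟨E⟩ = Σ Eᵢ e^(−Eᵢ/kT) / Z = (0·1.000 + 310·0.1385 + 378·0.08973 + 515·0.03748) / 1.266 = 76 meV.

76 meV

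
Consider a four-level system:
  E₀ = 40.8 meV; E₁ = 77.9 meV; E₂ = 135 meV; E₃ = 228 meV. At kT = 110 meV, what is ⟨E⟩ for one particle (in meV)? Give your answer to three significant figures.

Eᵢ/kT = 0.37091, 0.70818, 1.2273, 2.0727.
Z = Σ e^(−Eᵢ/kT) = e^(−0.37091) + e^(−0.70818) + e^(−1.2273) + e^(−2.0727) = 0.69011 + 0.49254 + 0.29308 + 0.12585 = 1.6016.
⟨E⟩ = Σ Eᵢ e^(−Eᵢ/kT) / Z = (40.8·0.69011 + 77.9·0.49254 + 135·0.29308 + 228·0.12585) / 1.6016 = 84.2 meV.

84.2 meV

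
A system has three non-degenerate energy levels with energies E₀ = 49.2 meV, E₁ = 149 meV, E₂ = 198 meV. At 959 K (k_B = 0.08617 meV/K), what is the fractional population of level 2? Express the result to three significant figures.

k_BT = 0.08617 × 959 K = 82.637 meV.
Eᵢ/kT = 0.59537, 1.8031, 2.3960.
Z = Σ e^(−Eᵢ/kT) = e^(−0.59537) + e^(−1.8031) + e^(−2.3960) = 0.55136 + 0.16479 + 0.091082 = 0.80723.
P₂ = e^(−E₂/kT) / Z = 0.091082/0.80723 = 0.113.

0.113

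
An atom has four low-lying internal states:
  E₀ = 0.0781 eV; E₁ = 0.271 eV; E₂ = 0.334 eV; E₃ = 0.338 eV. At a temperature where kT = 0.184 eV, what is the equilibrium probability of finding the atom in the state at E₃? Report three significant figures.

0.132

Eᵢ/kT = 0.42446, 1.4728, 1.8152, 1.8370.
Z = Σ e^(−Eᵢ/kT) = e^(−0.42446) + e^(−1.4728) + e^(−1.8152) + e^(−1.8370) = 0.65412 + 0.22928 + 0.16281 + 0.15929 = 1.2055.
P₃ = e^(−E₃/kT) / Z = 0.15929/1.2055 = 0.132.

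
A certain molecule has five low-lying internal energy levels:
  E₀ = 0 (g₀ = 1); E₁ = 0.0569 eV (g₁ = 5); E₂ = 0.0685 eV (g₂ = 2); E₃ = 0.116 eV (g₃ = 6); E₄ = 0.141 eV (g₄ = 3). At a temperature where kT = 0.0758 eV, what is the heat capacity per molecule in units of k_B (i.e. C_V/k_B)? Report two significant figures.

0.30

Eᵢ/kT = 0, 0.7507, 0.9037, 1.530, 1.860.
Z = Σ gᵢe^(−Eᵢ/kT) = 1·e^(−0) + 5·e^(−0.7507) + 2·e^(−0.9037) + 6·e^(−1.530) + 3·e^(−1.860) = 1.000 + 2.360 + 0.8101 + 1.299 + 0.4670 = 5.936.
⟨E⟩ = 0.06845 eV, ⟨E²⟩ = 0.006436 eV².
C_V/k_B = (⟨E²⟩ − ⟨E⟩²)/(kT)² = (0.006436 − 0.004685)/0.005746 = 0.30.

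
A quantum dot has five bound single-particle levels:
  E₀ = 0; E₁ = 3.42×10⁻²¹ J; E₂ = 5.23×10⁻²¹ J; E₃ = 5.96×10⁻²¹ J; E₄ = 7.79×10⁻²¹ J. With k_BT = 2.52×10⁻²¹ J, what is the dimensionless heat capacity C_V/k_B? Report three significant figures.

Eᵢ/kT = 0, 1.3571, 2.0754, 2.3651, 3.0913.
Z = Σ e^(−Eᵢ/kT) = e^(−0) + e^(−1.3571) + e^(−2.0754) + e^(−2.3651) + e^(−3.0913) = 1.0000 + 0.25741 + 0.12551 + 0.093940 + 0.045443 = 1.5223.
⟨E⟩ = 1.6098, ⟨E²⟩ = 8.2365.
C_V/k_B = (⟨E²⟩ − ⟨E⟩²)/(kT)² = (8.2365 − 2.5915)/6.3504 = 0.889.

0.889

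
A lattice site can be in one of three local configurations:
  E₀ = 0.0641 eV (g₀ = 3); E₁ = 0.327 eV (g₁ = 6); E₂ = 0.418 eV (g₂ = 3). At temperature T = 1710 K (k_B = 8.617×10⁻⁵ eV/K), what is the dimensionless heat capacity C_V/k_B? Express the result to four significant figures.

k_BT = 8.617×10⁻⁵ × 1710 K = 0.147351 eV.
Eᵢ/kT = 0.435016, 2.21919, 2.83676.
Z = Σ gᵢe^(−Eᵢ/kT) = 3·e^(−0.435016) + 6·e^(−2.21919) + 3·e^(−2.83676) = 1.94176 + 0.652183 + 0.175846 = 2.76979.
⟨E⟩ = 0.148471 eV, ⟨E²⟩ = 0.0391510 eV².
C_V/k_B = (⟨E²⟩ − ⟨E⟩²)/(kT)² = (0.0391510 − 0.0220436)/0.0217123 = 0.7879.

0.7879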